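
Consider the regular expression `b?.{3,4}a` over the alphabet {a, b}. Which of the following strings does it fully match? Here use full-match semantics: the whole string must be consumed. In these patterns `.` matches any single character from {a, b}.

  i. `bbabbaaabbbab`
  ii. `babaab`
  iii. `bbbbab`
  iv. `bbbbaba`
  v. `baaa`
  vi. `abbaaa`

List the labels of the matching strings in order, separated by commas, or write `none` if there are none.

i → no match — must end with `a`
ii → no match — must end with `a`
iii → no match — must end with `a`
iv → no match
v → match
vi → no match

v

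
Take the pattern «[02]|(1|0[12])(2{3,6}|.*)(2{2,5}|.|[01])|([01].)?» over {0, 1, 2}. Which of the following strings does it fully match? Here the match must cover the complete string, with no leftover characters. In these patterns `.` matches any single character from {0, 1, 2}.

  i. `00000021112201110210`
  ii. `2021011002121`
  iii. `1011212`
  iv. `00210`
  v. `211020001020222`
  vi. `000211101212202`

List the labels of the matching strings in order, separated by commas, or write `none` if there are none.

i → no match
ii → no match
iii → match
iv → no match
v → no match
vi → no match

iii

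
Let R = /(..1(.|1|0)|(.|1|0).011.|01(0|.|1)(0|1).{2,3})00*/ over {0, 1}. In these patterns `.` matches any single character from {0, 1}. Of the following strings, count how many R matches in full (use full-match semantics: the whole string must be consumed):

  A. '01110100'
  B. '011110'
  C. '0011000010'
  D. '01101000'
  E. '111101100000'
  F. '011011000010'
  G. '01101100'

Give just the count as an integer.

3

A → match
B → no match
C → no match
D → match
E → no match
F → no match
G → match
Total matched: 3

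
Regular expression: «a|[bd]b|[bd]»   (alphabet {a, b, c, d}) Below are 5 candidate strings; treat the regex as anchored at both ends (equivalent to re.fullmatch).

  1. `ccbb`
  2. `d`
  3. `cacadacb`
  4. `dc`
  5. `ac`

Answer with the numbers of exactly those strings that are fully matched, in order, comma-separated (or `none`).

2

1 → no match
2 → match
3 → no match
4 → no match
5 → no match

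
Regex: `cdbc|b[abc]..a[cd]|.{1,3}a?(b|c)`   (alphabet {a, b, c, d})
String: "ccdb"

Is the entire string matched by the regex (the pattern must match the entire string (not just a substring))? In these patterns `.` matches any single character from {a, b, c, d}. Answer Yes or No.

Yes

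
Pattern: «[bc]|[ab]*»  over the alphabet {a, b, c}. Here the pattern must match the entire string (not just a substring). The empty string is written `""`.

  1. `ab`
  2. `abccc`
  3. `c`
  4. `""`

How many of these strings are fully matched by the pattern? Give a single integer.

3

1. `ab` → match
2. `abccc` → no match
3. `c` → match
4. `""` → match
Total matched: 3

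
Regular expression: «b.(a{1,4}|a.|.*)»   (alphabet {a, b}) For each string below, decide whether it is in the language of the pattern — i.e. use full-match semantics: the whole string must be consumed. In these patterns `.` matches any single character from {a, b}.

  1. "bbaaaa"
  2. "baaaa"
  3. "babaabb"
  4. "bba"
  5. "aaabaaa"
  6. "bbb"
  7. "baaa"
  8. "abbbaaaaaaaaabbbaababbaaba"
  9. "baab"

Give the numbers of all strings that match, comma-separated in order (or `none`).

1 → match
2 → match
3 → match
4 → match
5 → no match — must start with "b"
6 → match
7 → match
8 → no match — must start with "b"
9 → match

1, 2, 3, 4, 6, 7, 9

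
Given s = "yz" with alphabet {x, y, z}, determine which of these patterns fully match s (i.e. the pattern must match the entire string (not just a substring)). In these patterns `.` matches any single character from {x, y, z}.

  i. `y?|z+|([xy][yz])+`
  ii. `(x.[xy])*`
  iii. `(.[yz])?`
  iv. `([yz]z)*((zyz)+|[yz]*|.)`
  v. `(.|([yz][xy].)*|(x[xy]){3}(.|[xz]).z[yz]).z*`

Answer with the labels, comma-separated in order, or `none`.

i → match
ii → no match
iii → match
iv → match
v → match

i, iii, iv, v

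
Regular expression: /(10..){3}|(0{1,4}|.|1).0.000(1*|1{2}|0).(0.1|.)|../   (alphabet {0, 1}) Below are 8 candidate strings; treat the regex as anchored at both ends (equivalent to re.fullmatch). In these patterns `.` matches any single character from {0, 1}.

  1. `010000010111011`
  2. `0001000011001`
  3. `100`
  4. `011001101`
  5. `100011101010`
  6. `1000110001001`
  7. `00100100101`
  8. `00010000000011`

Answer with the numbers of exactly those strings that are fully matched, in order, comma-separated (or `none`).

1 → no match
2 → no match
3 → no match
4 → no match
5 → no match
6 → no match
7 → no match
8 → match

8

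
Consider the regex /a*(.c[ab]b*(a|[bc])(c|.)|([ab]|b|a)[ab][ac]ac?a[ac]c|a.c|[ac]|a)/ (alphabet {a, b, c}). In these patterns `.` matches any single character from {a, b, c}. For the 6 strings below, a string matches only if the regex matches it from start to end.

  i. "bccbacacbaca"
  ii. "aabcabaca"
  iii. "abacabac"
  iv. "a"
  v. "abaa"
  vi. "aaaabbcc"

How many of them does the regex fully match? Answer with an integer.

i → no match
ii → no match
iii → no match
iv → match
v → no match
vi → no match
Total matched: 1

1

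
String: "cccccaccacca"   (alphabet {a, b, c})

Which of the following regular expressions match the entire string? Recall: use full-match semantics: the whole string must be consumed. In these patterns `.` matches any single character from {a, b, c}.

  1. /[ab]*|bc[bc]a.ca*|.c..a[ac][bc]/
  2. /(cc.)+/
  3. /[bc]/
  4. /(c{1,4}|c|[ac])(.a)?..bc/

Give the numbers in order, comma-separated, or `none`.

1 → no match
2 → match
3 → no match
4 → no match — must end with "bc"

2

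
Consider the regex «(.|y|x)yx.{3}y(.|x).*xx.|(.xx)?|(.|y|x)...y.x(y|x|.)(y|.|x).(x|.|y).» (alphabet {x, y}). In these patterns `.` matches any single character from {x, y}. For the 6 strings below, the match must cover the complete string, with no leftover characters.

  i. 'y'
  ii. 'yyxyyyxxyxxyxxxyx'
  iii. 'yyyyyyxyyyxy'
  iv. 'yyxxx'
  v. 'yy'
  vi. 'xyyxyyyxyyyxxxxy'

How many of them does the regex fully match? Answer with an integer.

i → no match
ii → no match
iii → match
iv → no match
v → no match
vi → no match
Total matched: 1

1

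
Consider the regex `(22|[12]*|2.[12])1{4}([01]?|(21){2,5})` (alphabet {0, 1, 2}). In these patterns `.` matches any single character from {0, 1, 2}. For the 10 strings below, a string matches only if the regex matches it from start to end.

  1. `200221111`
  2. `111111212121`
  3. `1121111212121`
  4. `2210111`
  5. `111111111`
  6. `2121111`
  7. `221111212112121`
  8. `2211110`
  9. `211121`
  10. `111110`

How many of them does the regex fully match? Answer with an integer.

6

1 → no match
2 → match
3 → match
4 → no match
5 → match
6 → match
7 → no match
8 → match
9 → no match
10 → match
Total matched: 6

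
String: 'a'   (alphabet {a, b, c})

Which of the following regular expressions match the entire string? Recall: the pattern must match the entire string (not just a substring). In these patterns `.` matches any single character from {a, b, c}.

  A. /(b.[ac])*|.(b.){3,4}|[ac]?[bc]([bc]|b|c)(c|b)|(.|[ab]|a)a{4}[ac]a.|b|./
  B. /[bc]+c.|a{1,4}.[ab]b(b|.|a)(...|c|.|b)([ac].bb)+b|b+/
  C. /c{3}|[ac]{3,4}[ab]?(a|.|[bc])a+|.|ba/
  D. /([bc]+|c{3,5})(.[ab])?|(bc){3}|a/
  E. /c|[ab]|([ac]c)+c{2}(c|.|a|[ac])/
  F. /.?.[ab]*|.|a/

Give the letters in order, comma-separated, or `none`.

A, C, D, E, F

A → match
B → no match
C → match
D → match
E → match
F → match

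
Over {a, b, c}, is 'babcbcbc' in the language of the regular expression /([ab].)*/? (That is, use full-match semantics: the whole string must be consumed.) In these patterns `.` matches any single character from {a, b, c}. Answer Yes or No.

Yes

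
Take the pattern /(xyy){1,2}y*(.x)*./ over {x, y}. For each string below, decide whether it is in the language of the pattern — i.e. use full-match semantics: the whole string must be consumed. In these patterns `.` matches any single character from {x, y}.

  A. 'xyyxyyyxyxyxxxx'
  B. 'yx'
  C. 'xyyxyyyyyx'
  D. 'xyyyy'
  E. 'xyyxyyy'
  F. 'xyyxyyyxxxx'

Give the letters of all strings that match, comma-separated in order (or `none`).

A, C, D, E, F

A → match
B → no match — must start with 'xyy'
C → match
D → match
E → match
F → match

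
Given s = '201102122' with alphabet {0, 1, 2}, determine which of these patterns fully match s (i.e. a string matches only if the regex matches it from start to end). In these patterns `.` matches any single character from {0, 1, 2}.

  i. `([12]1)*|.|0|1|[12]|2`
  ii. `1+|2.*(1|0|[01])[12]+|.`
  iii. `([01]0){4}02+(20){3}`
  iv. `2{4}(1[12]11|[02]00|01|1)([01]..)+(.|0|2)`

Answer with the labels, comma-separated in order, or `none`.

ii

i → no match
ii → match
iii → no match — must end with '20'
iv → no match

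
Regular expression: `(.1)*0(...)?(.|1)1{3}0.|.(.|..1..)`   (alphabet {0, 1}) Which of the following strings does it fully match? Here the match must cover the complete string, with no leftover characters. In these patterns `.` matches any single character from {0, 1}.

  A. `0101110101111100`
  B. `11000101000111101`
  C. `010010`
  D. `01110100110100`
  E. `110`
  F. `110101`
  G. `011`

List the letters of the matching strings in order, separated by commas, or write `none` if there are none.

A, F

A → match
B → no match
C → no match
D → no match
E → no match
F → match
G → no match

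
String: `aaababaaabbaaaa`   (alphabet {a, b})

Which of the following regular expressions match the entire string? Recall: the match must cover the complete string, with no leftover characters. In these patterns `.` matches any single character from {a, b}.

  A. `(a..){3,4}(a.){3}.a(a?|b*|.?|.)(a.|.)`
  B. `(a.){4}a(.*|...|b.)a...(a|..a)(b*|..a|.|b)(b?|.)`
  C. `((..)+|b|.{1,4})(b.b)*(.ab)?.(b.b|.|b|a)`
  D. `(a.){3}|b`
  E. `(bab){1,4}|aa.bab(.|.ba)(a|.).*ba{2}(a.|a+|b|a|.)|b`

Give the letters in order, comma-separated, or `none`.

A → no match
B → no match
C → no match
D → no match
E → match

E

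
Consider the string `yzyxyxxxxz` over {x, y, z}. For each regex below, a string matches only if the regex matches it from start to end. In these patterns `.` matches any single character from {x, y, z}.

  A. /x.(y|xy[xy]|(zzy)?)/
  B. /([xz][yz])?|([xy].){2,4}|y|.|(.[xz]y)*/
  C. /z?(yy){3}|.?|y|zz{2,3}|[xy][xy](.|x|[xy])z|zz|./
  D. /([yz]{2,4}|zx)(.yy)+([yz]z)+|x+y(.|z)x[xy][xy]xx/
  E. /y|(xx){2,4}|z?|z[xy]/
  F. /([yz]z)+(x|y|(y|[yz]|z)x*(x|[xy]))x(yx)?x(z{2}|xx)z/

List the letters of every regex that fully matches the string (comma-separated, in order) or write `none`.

F

A → no match — must start with `x`
B → no match
C → no match
D → no match
E → no match
F → match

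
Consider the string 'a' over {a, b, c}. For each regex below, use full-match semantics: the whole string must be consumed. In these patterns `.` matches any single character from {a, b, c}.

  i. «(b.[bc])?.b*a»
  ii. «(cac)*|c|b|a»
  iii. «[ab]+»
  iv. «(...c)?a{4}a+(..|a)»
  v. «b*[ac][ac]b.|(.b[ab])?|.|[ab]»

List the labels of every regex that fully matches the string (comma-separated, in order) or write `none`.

ii, iii, v

i → no match
ii → match
iii → match
iv → no match
v → match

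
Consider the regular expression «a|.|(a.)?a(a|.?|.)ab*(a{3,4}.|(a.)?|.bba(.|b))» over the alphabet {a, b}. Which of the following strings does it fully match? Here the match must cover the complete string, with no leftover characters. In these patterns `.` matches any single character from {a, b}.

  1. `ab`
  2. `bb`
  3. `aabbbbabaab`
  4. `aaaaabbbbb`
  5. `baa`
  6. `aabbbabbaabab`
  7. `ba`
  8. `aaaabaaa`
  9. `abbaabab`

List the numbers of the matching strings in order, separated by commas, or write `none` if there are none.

1. `ab` → no match
2. `bb` → no match
3. `aabbbbabaab` → no match
4. `aaaaabbbbb` → match
5. `baa` → no match
6 → no match
7. `ba` → no match
8. `aaaabaaa` → no match
9. `abbaabab` → no match

4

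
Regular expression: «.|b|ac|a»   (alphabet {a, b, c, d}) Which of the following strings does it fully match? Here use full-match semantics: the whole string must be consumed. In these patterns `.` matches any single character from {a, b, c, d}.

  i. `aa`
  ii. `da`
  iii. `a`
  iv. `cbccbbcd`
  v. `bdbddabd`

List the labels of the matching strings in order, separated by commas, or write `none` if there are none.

iii

i → no match
ii → no match
iii → match
iv → no match
v → no match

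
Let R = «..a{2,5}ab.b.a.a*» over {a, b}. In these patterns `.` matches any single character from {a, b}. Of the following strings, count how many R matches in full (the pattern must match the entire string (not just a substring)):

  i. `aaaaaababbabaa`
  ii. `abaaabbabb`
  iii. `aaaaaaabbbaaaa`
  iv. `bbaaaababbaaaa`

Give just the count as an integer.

3

i → match
ii → no match
iii → match
iv → match
Total matched: 3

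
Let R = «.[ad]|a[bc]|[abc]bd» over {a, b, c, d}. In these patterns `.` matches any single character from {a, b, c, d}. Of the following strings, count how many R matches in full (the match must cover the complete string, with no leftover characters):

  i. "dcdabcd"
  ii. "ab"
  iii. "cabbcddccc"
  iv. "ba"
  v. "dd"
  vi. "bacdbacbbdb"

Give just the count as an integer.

3

i. "dcdabcd" → no match
ii. "ab" → match
iii. "cabbcddccc" → no match
iv. "ba" → match
v. "dd" → match
vi. "bacdbacbbdb" → no match
Total matched: 3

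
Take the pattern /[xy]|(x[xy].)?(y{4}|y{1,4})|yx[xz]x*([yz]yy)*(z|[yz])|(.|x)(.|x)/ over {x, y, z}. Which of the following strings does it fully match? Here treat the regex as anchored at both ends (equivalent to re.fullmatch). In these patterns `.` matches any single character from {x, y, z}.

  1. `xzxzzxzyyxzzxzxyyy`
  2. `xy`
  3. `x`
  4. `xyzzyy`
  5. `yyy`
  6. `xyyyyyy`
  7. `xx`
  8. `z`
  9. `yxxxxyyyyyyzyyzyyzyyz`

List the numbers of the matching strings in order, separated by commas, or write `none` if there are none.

1 → no match
2 → match
3 → match
4 → no match
5 → match
6 → match
7 → match
8 → no match
9 → match

2, 3, 5, 6, 7, 9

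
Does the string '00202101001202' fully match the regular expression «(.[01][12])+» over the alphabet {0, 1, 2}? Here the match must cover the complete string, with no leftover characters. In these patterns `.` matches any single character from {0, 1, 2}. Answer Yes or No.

No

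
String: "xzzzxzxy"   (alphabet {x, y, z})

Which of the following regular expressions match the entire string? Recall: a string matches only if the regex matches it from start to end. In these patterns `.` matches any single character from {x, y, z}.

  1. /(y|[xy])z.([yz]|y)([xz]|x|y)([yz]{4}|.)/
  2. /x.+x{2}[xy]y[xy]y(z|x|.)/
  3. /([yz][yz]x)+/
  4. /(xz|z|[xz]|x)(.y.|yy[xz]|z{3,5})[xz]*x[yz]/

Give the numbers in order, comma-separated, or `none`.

1 → no match
2 → no match
3 → no match — must end with "x"
4 → match

4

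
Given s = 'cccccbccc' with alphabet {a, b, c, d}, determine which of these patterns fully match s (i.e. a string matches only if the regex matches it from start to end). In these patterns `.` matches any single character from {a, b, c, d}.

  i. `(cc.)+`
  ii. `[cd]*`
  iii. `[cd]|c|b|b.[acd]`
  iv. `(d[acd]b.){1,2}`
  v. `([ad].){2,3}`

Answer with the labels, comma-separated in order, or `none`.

i → match
ii → no match
iii → no match
iv → no match — must start with 'd'
v → no match

i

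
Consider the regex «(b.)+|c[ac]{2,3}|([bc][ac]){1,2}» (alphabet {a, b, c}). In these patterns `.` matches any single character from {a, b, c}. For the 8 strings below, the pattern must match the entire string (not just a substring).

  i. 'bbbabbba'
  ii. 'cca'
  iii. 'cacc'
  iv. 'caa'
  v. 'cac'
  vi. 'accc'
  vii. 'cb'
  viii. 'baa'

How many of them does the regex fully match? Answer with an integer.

5

i → match
ii → match
iii → match
iv → match
v → match
vi → no match
vii → no match
viii → no match
Total matched: 5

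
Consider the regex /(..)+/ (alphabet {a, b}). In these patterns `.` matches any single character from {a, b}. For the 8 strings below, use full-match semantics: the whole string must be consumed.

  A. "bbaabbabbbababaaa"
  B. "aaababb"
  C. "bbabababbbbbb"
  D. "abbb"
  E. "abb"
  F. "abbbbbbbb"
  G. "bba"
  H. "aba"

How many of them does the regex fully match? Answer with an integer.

1

A → no match
B. "aaababb" → no match
C → no match
D. "abbb" → match
E. "abb" → no match
F. "abbbbbbbb" → no match
G. "bba" → no match
H. "aba" → no match
Total matched: 1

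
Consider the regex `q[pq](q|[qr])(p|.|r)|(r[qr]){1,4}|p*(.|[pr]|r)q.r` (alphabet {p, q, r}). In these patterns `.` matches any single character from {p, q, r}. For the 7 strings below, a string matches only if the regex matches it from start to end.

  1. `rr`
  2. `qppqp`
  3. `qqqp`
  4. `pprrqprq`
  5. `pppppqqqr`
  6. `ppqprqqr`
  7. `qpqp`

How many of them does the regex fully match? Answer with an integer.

4

1 → match
2 → no match
3 → match
4 → no match
5 → match
6 → no match
7 → match
Total matched: 4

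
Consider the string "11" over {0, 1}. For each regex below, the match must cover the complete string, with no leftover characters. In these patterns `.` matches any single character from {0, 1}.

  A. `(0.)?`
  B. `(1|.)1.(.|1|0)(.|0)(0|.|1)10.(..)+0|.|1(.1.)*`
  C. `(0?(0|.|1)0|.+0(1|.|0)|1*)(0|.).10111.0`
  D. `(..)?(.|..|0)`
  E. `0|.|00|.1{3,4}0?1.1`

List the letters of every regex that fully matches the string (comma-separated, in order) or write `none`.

D

A → no match
B → no match
C → no match — must end with "0"
D → match
E → no match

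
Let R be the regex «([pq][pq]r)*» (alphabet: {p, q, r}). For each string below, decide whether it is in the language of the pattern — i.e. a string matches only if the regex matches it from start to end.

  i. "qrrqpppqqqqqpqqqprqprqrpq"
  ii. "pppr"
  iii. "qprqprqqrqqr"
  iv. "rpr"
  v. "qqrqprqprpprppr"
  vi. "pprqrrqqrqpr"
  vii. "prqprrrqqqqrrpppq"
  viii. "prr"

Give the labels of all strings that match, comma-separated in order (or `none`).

i → no match
ii. "pppr" → no match
iii. "qprqprqqrqqr" → match
iv. "rpr" → no match
v → match
vi. "pprqrrqqrqpr" → no match
vii → no match
viii. "prr" → no match

iii, v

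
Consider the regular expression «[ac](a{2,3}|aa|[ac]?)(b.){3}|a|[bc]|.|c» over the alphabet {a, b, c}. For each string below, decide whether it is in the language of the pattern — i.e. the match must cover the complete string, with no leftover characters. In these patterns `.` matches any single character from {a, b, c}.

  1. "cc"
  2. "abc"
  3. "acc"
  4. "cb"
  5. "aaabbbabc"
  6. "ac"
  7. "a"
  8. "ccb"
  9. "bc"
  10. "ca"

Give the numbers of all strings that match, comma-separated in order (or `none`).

1 → no match
2 → no match
3 → no match
4 → no match
5 → match
6 → no match
7 → match
8 → no match
9 → no match
10 → no match

5, 7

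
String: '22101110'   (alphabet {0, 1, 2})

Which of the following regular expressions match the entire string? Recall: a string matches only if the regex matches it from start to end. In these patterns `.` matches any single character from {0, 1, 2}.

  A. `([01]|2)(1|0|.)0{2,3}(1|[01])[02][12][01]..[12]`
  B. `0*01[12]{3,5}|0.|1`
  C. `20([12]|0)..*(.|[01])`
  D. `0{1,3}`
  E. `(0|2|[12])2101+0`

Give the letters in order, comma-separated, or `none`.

E

A → no match
B → no match
C → no match — must start with '20'
D → no match — must start with '0'
E → match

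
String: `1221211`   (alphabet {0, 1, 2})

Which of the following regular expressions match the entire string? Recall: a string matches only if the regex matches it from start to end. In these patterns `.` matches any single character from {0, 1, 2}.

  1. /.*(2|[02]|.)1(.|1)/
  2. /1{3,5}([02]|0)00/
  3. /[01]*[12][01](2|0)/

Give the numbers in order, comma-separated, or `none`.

1

1 → match
2 → no match — must end with `00`
3 → no match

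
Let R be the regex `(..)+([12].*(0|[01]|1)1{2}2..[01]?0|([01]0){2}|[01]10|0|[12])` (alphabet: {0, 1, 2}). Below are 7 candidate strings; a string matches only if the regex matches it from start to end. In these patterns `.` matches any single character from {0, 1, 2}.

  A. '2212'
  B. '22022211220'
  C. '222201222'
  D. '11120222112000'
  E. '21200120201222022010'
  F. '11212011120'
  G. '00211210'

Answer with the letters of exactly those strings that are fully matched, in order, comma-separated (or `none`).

B, C, F

A → no match
B → match
C → match
D → no match
E → no match
F → match
G → no match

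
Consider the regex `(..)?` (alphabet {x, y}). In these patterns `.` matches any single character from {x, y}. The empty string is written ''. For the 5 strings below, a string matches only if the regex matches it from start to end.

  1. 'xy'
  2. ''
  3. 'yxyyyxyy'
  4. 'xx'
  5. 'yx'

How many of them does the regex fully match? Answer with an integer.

1 → match
2 → match
3 → no match
4 → match
5 → match
Total matched: 4

4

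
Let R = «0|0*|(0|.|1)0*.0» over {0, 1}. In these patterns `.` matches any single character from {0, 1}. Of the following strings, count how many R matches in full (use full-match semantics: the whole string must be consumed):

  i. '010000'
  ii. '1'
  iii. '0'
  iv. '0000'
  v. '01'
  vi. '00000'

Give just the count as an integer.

i. '010000' → no match
ii. '1' → no match
iii. '0' → match
iv. '0000' → match
v. '01' → no match
vi. '00000' → match
Total matched: 3

3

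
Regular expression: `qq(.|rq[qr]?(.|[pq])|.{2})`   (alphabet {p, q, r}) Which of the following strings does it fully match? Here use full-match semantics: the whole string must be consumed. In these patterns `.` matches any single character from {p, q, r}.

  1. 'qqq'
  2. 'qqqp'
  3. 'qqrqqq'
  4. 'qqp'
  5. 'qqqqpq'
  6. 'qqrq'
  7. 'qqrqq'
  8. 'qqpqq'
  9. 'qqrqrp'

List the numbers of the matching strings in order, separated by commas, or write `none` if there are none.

1, 2, 3, 4, 6, 7, 9

1 → match
2 → match
3 → match
4 → match
5 → no match
6 → match
7 → match
8 → no match
9 → match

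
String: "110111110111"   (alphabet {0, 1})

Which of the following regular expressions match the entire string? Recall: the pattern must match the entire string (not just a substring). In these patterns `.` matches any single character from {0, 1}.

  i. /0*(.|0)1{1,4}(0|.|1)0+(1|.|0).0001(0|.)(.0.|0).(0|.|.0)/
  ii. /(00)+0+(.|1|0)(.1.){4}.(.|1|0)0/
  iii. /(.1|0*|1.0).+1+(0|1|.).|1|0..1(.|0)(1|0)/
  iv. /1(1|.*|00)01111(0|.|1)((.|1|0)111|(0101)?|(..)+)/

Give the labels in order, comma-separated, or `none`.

iii, iv

i → no match
ii → no match — must start with "00"
iii → match
iv → match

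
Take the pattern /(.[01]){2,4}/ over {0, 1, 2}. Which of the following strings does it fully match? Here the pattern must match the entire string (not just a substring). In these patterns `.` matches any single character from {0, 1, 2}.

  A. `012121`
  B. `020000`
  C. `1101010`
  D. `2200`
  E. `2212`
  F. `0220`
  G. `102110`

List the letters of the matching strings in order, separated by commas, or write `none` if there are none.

A → match
B → no match
C → no match
D → no match
E → no match
F → no match
G → match

A, G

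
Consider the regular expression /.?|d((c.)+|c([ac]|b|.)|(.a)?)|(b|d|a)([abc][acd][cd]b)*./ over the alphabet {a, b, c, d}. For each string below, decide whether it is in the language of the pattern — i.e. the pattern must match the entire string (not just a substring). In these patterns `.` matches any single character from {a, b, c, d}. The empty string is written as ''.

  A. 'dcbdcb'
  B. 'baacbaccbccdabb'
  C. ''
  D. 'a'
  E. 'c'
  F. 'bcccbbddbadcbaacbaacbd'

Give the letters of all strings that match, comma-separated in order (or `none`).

A → no match
B → no match
C → match
D → match
E → match
F → match

C, D, E, F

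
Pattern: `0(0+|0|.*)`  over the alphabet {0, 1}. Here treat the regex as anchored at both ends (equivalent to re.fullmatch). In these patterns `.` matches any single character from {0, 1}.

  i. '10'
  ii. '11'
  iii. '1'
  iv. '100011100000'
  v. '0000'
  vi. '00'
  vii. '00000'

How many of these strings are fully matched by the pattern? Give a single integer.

i. '10' → no match — must start with '0'
ii. '11' → no match — must start with '0'
iii. '1' → no match — must start with '0'
iv. '100011100000' → no match — must start with '0'
v. '0000' → match
vi. '00' → match
vii. '00000' → match
Total matched: 3

3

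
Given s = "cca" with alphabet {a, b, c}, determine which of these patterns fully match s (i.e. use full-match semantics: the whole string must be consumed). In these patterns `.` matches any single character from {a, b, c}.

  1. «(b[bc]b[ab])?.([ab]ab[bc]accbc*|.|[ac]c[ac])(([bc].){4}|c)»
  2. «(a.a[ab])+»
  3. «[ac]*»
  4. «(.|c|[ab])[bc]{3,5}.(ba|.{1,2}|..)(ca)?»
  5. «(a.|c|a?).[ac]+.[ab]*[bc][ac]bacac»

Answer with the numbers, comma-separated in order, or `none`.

3

1 → no match
2 → no match — must start with "a"
3 → match
4 → no match
5 → no match — must end with "bacac"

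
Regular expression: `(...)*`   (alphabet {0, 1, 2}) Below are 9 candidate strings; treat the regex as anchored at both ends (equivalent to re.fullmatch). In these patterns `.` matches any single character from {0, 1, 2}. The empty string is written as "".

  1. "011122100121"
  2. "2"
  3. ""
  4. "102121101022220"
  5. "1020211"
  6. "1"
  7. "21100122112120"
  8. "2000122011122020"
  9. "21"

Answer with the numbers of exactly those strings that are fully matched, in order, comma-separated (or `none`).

1, 3, 4

1 → match
2 → no match
3 → match
4 → match
5 → no match
6 → no match
7 → no match
8 → no match
9 → no match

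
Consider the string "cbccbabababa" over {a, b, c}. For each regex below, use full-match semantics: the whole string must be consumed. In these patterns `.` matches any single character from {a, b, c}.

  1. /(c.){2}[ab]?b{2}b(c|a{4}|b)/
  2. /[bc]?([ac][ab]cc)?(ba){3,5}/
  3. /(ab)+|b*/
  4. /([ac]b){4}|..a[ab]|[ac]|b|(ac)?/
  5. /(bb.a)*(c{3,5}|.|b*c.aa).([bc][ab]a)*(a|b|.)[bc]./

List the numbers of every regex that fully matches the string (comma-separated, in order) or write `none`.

1 → no match
2 → match
3 → no match
4 → no match
5 → no match

2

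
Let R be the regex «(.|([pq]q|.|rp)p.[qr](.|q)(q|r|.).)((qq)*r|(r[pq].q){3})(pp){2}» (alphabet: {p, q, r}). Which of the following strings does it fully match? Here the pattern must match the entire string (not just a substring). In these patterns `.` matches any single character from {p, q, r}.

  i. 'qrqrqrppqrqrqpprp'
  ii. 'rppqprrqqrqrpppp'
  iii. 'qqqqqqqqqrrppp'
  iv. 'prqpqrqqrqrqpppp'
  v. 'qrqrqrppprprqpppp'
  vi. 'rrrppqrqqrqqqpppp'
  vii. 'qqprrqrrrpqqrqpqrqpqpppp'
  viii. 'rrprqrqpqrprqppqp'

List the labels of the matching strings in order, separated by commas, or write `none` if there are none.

vii

i → no match — must end with 'pp'
ii → no match
iii → no match
iv → no match
v → no match
vi → no match
vii → match
viii → no match — must end with 'pp'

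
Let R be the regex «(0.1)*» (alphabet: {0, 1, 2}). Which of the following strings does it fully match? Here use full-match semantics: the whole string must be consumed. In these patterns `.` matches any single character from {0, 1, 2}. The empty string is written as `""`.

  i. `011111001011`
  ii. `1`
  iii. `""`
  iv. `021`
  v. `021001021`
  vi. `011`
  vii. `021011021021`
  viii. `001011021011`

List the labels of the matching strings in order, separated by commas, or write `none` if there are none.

iii, iv, v, vi, vii, viii

i. `011111001011` → no match
ii. `1` → no match
iii. `""` → match
iv. `021` → match
v. `021001021` → match
vi. `011` → match
vii. `021011021021` → match
viii. `001011021011` → match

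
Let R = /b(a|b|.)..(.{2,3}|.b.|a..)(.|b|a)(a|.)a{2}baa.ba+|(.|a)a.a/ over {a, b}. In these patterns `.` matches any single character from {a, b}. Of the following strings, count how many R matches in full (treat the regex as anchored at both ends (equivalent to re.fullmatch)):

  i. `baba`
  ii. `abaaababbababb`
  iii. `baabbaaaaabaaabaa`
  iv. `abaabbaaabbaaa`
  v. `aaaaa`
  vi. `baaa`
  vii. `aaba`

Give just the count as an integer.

i. `baba` → match
ii → no match — must end with `a`
iii → match
iv → no match
v. `aaaaa` → no match
vi. `baaa` → match
vii. `aaba` → match
Total matched: 4

4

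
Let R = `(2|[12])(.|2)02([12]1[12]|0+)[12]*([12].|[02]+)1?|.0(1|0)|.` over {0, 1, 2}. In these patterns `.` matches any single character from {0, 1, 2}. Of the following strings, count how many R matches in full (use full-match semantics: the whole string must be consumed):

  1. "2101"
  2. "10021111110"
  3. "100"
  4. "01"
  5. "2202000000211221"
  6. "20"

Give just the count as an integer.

1. "2101" → no match
2. "10021111110" → match
3. "100" → match
4. "01" → no match
5 → match
6. "20" → no match
Total matched: 3

3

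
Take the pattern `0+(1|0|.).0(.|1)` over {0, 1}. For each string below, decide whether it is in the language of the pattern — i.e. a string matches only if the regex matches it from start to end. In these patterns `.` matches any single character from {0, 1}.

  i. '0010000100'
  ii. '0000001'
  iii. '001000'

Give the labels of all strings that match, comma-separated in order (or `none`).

ii, iii

i → no match
ii → match
iii → match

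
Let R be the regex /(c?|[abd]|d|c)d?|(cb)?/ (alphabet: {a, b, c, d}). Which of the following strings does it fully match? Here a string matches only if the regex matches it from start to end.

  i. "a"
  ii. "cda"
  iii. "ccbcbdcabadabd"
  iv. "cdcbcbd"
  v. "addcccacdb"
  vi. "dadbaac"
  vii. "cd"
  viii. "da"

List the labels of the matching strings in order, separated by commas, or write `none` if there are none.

i, vii

i → match
ii → no match
iii → no match
iv → no match
v → no match
vi → no match
vii → match
viii → no match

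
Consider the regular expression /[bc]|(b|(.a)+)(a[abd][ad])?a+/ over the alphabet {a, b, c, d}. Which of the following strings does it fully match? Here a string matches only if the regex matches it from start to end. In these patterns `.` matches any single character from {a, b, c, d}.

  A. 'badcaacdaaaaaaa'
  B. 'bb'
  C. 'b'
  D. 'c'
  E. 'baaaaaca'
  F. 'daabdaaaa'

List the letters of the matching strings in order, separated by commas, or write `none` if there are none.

A → no match
B → no match
C → match
D → match
E → no match
F → match

C, D, F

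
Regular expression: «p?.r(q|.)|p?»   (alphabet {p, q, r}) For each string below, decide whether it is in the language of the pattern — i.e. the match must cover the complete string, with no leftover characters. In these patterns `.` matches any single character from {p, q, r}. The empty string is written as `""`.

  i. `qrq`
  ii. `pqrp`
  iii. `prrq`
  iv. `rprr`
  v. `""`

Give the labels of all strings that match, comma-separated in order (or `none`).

i → match
ii → match
iii → match
iv → no match
v → match

i, ii, iii, v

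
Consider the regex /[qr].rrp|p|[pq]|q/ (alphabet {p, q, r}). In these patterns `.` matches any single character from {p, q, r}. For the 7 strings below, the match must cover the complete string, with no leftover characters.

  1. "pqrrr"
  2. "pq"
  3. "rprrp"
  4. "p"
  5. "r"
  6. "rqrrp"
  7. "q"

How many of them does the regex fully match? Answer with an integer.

4

1 → no match
2 → no match
3 → match
4 → match
5 → no match
6 → match
7 → match
Total matched: 4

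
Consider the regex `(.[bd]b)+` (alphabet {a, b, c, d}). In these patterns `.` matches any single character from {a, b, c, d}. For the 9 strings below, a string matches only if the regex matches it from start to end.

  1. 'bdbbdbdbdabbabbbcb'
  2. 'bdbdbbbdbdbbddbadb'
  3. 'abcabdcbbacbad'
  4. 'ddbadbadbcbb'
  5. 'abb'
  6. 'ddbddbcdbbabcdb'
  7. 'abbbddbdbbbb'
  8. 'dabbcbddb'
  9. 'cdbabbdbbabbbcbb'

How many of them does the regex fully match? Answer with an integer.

3

1 → no match
2 → match
3 → no match — must end with 'b'
4 → match
5 → match
6 → no match
7 → no match
8 → no match
9 → no match
Total matched: 3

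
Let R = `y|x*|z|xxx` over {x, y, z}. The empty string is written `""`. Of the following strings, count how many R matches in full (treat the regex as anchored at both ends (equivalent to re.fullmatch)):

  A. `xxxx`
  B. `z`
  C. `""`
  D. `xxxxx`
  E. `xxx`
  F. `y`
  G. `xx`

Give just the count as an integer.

A → match
B → match
C → match
D → match
E → match
F → match
G → match
Total matched: 7

7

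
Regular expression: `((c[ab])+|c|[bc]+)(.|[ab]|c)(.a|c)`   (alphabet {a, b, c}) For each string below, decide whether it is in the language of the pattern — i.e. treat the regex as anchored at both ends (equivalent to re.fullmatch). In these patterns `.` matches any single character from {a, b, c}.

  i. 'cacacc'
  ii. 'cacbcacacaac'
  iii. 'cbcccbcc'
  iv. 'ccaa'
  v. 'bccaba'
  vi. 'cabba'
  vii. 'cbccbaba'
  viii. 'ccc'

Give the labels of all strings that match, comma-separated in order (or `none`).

i → match
ii → match
iii → match
iv → match
v → match
vi → match
vii → match
viii → match

i, ii, iii, iv, v, vi, vii, viii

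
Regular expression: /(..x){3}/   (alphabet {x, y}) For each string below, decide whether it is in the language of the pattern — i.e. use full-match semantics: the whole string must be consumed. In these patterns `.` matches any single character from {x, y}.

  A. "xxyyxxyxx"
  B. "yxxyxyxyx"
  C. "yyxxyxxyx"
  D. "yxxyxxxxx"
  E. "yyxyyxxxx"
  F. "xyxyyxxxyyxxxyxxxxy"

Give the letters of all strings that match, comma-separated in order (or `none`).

A → no match
B → no match
C → match
D → match
E → match
F → no match — must end with "x"

C, D, E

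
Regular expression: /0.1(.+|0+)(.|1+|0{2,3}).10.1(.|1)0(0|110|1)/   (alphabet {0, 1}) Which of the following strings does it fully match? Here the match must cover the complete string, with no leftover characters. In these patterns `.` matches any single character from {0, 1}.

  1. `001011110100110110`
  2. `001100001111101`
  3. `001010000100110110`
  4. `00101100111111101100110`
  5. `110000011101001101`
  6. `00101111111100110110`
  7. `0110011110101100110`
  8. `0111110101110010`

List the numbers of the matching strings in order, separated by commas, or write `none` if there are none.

1 → match
2 → no match
3 → match
4 → match
5 → no match — must start with `0`
6 → match
7 → match
8 → no match

1, 3, 4, 6, 7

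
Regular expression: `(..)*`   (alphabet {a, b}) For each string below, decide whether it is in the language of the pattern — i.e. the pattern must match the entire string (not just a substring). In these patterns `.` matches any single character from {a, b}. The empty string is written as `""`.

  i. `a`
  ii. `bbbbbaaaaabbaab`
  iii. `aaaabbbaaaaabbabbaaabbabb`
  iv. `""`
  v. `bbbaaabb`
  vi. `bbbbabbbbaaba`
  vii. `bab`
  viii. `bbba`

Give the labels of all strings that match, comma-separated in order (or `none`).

i → no match
ii → no match
iii → no match
iv → match
v → match
vi → no match
vii → no match
viii → match

iv, v, viii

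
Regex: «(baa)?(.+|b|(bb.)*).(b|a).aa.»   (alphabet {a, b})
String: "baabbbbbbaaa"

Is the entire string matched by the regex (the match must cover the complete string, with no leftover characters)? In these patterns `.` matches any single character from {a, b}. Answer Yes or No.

Yes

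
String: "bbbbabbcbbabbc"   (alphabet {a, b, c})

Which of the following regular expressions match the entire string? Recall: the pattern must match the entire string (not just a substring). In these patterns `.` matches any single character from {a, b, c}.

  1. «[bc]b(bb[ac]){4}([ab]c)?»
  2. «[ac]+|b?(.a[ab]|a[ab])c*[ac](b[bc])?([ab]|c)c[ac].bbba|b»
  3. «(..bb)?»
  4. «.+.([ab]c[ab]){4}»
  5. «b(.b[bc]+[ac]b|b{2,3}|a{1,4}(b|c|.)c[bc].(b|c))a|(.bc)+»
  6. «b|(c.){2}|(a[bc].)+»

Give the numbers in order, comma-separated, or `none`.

1

1 → match
2 → no match
3 → no match
4 → no match
5 → no match
6 → no match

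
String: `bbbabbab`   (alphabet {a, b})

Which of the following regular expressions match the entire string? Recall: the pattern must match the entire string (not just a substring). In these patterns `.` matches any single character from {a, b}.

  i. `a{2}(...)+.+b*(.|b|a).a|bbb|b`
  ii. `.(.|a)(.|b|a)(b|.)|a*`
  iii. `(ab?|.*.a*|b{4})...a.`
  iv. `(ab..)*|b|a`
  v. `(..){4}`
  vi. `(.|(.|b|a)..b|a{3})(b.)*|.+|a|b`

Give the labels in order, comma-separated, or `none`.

iii, v, vi

i → no match
ii → no match
iii → match
iv → no match
v → match
vi → match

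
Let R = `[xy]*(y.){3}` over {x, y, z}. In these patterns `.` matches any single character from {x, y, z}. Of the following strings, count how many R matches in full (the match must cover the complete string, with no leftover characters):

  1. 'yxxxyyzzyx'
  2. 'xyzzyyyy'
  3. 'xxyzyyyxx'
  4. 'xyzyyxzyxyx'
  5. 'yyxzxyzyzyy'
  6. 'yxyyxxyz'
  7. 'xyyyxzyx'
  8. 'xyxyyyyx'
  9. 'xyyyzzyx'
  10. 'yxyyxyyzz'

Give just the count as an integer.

1 → no match
2 → no match
3 → no match
4 → no match
5 → no match
6 → no match
7 → no match
8 → no match
9 → no match
10 → no match
Total matched: 0

0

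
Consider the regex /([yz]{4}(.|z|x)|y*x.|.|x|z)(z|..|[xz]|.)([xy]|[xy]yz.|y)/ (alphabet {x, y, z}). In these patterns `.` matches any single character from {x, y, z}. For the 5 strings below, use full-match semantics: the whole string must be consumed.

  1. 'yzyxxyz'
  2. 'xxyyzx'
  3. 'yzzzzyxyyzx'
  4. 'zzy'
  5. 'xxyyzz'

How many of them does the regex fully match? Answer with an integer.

1 → no match
2 → match
3 → match
4 → match
5 → match
Total matched: 4

4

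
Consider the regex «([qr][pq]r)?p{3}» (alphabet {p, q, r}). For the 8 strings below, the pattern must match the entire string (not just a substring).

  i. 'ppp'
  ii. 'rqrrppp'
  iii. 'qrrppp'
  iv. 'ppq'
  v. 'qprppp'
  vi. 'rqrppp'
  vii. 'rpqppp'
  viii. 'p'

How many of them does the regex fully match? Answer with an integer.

i. 'ppp' → match
ii. 'rqrrppp' → no match
iii. 'qrrppp' → no match
iv. 'ppq' → no match — must end with 'p'
v. 'qprppp' → match
vi. 'rqrppp' → match
vii. 'rpqppp' → no match
viii. 'p' → no match
Total matched: 3

3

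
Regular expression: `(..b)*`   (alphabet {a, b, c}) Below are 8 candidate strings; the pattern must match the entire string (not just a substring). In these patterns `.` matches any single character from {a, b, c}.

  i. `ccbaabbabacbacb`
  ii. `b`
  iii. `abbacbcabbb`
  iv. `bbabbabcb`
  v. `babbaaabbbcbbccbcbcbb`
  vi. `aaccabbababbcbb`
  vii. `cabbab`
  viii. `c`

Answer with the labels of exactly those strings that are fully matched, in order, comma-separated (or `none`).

i, vii

i → match
ii → no match
iii → no match
iv → no match
v → no match
vi → no match
vii → match
viii → no match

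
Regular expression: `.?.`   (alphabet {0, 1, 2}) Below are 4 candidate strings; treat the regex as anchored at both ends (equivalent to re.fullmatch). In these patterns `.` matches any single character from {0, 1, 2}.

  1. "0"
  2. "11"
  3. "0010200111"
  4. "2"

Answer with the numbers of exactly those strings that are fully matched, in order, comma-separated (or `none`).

1. "0" → match
2. "11" → match
3. "0010200111" → no match
4. "2" → match

1, 2, 4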